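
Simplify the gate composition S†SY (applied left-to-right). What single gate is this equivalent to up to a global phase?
Y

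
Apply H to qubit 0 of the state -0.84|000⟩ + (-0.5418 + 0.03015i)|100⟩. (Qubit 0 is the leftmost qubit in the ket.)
(-0.9771 + 0.02132i)|000⟩ + (-0.2109 - 0.02132i)|100⟩

H on qubit 0 mixes each pair of kets that differ only in qubit 0: amplitudes (a, b) of (|…0…⟩, |…1…⟩) become ((a + b)/√2, (a − b)/√2). Kets absent from the input have amplitude 0.
(|000⟩, |100⟩): (a, b) = (-0.84, (-0.5418 + 0.03015i)) → ((-0.9771 + 0.02132i), (-0.2109 - 0.02132i))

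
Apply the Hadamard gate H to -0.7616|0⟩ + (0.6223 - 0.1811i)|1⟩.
(-0.0985 - 0.1281i)|0⟩ + (-0.9786 + 0.1281i)|1⟩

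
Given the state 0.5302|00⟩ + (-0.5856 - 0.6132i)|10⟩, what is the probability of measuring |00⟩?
0.2811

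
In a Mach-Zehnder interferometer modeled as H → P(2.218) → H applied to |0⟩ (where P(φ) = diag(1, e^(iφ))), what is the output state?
(0.1985 + 0.3989i)|0⟩ + (0.8015 - 0.3989i)|1⟩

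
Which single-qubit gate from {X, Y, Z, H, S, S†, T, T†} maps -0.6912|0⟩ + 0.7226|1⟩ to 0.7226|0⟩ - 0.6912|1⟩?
X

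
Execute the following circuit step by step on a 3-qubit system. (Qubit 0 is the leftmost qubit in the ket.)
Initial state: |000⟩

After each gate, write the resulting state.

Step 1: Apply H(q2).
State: 1/√2|000⟩ + 1/√2|001⟩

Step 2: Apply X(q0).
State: 1/√2|100⟩ + 1/√2|101⟩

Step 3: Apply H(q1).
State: 1/2|100⟩ + 1/2|101⟩ + 1/2|110⟩ + 1/2|111⟩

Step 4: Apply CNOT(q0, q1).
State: 1/2|100⟩ + 1/2|101⟩ + 1/2|110⟩ + 1/2|111⟩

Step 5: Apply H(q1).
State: 1/√2|100⟩ + 1/√2|101⟩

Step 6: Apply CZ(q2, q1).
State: 1/√2|100⟩ + 1/√2|101⟩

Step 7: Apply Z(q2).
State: 1/√2|100⟩ - 1/√2|101⟩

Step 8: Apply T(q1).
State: 1/√2|100⟩ - 1/√2|101⟩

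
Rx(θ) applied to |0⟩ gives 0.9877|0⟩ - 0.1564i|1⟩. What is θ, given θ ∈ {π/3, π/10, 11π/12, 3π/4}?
π/10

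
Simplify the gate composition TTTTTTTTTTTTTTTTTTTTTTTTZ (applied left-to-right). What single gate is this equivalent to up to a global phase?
Z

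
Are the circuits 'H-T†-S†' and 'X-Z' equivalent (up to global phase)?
No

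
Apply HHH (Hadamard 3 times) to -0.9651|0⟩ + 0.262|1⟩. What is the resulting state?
-0.4972|0⟩ - 0.8677|1⟩

H² = I, so H^3 = H: a single Hadamard. With (a, b) = (-0.9651, 0.262), H gives ((a + b)/√2, (a − b)/√2) = (-0.4972, -0.8677).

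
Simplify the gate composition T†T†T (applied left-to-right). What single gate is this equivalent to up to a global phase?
T†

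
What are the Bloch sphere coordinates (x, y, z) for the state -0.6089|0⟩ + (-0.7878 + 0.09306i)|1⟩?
(0.9594, -0.1133, -0.2585)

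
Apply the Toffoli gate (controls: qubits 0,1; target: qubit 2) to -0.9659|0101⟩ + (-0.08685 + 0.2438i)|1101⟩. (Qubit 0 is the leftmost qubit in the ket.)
-0.9659|0101⟩ + (-0.08685 + 0.2438i)|1111⟩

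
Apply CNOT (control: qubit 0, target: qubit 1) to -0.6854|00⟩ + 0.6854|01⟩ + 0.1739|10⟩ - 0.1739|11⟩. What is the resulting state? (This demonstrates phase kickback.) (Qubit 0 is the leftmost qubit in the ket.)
-0.6854|00⟩ + 0.6854|01⟩ - 0.1739|10⟩ + 0.1739|11⟩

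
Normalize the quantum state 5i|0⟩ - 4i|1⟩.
0.7809i|0⟩ - 0.6247i|1⟩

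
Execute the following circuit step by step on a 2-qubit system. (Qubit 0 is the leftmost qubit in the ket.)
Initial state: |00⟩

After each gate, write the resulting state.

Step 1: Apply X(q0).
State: |10⟩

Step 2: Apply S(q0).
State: i|10⟩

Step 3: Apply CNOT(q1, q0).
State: i|10⟩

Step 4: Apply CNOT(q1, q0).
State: i|10⟩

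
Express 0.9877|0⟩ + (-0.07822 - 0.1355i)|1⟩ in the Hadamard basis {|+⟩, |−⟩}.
(0.6431 - 0.09581i)|+⟩ + (0.7537 + 0.09581i)|−⟩

With |ψ⟩ = α|0⟩ + β|1⟩, the Hadamard-basis coefficients are ⟨+|ψ⟩ = (α + β)/√2 and ⟨−|ψ⟩ = (α − β)/√2.
Here α = 0.9877, β = (-0.07822 - 0.1355i): (α + β)/√2 = (0.6431 - 0.09581i), (α − β)/√2 = (0.7537 + 0.09581i).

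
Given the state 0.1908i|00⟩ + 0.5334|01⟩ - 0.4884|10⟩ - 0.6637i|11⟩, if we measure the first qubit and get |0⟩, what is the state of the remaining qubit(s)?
0.3368i|0⟩ + 0.9416|1⟩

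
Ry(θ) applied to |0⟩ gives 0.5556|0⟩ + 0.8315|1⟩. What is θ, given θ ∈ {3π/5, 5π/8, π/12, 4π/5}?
5π/8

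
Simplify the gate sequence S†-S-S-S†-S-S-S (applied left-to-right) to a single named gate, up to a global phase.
S†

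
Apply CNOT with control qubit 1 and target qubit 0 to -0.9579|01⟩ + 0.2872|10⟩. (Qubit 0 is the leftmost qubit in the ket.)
0.2872|10⟩ - 0.9579|11⟩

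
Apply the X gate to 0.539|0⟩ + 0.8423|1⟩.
0.8423|0⟩ + 0.539|1⟩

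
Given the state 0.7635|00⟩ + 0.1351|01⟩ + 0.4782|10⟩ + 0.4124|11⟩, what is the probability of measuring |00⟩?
0.5829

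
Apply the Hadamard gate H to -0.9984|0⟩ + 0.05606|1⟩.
-0.6663|0⟩ - 0.7456|1⟩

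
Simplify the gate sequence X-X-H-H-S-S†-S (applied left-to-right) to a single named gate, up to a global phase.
S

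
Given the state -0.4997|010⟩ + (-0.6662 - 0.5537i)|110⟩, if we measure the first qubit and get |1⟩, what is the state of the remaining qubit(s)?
(-0.7691 - 0.6392i)|10⟩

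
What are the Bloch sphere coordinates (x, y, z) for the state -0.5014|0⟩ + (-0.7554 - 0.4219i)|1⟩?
(0.7575, 0.4231, -0.4972)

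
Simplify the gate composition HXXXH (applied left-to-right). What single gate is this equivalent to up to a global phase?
Z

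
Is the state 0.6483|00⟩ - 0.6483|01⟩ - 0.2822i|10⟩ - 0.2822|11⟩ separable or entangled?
Entangled

Writing the state as a|00⟩ + b|01⟩ + c|10⟩ + d|11⟩, it is a product state iff ad − bc = 0.
Here (a, b, c, d) = (0.6483, -0.6483, -0.2822i, -0.2822): ad − bc = (0.6483)(-0.2822) − (-0.6483)(-0.2822i) = (-0.183 - 0.183i) ≠ 0, so the state is entangled.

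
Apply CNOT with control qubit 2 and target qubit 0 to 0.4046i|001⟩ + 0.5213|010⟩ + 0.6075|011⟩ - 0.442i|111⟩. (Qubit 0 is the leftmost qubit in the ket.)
0.5213|010⟩ - 0.442i|011⟩ + 0.4046i|101⟩ + 0.6075|111⟩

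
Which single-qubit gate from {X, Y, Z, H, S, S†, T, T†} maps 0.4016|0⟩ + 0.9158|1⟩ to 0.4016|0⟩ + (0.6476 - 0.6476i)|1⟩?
T†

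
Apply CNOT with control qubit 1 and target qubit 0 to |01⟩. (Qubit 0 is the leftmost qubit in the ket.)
|11⟩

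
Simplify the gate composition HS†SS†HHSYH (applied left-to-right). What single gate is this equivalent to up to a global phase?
Y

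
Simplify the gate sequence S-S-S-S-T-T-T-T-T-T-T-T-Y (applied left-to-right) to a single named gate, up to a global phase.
Y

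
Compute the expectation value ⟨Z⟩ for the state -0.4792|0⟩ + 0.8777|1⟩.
-0.5407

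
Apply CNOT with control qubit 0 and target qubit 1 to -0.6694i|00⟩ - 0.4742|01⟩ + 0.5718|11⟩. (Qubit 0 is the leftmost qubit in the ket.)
-0.6694i|00⟩ - 0.4742|01⟩ + 0.5718|10⟩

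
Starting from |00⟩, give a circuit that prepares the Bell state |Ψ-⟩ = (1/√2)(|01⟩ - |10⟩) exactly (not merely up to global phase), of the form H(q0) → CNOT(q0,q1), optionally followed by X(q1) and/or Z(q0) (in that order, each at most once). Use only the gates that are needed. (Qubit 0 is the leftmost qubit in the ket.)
H(q0) → CNOT(q0,q1) → X(q1) → Z(q0)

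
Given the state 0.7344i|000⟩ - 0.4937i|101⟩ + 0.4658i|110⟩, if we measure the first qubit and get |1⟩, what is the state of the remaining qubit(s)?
-0.7274i|01⟩ + 0.6863i|10⟩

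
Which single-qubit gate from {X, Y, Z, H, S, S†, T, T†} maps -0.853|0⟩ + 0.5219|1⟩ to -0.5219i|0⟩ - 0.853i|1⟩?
Y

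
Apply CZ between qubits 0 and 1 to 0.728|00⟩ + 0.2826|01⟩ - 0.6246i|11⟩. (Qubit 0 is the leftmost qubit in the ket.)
0.728|00⟩ + 0.2826|01⟩ + 0.6246i|11⟩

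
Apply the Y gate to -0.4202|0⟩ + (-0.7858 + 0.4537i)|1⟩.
(0.4537 + 0.7858i)|0⟩ - 0.4202i|1⟩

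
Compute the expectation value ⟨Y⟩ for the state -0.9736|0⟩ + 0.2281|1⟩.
0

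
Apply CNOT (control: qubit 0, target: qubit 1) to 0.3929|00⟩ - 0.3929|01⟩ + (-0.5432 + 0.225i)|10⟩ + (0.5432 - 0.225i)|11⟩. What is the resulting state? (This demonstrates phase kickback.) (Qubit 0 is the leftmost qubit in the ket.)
0.3929|00⟩ - 0.3929|01⟩ + (0.5432 - 0.225i)|10⟩ + (-0.5432 + 0.225i)|11⟩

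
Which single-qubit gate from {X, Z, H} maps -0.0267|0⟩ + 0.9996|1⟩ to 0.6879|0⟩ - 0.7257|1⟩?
H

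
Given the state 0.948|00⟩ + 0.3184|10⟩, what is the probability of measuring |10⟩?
0.1014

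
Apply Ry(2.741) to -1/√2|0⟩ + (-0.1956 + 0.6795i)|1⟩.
(0.051 - 0.6659i)|0⟩ + (-0.7319 + 0.1352i)|1⟩

Ry(2.741) = [[cos(θ/2), −sin(θ/2)], [sin(θ/2), cos(θ/2)]]; θ = 2.741, cos(θ/2) ≈ 0.19896, sin(θ/2) ≈ 0.980008.
With a = amp(|0⟩) = -1/√2 and b = amp(|1⟩) = (-0.1956 + 0.6795i):
new amp(|0⟩) = (0.19896)·a + (-0.980008)·b = (0.051 - 0.6659i)
new amp(|1⟩) = (0.980008)·a + (0.19896)·b = (-0.7319 + 0.1352i)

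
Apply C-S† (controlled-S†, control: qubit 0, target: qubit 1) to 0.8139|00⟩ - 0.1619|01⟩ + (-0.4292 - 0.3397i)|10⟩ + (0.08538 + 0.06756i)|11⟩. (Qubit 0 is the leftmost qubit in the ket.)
0.8139|00⟩ - 0.1619|01⟩ + (-0.4292 - 0.3397i)|10⟩ + (0.06756 - 0.08538i)|11⟩

C-S† leaves the control-|0⟩ kets |00⟩, |01⟩ unchanged and applies S† to qubit 1 on the control-|1⟩ pair (|10⟩, |11⟩).
S† = [[1, 0], [0, -i]].
With a = amp(|10⟩) = (-0.4292 - 0.3397i) and b = amp(|11⟩) = (0.08538 + 0.06756i):
new amp(|10⟩) = (1)·a = (-0.4292 - 0.3397i)
new amp(|11⟩) = (-i)·b = (0.06756 - 0.08538i)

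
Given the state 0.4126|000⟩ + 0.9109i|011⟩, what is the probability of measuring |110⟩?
0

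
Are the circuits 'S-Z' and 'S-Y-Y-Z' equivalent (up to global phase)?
Yes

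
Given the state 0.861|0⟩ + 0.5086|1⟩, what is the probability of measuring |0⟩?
0.7413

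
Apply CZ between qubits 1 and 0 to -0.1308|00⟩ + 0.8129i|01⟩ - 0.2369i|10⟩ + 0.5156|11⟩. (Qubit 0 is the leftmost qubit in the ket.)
-0.1308|00⟩ + 0.8129i|01⟩ - 0.2369i|10⟩ - 0.5156|11⟩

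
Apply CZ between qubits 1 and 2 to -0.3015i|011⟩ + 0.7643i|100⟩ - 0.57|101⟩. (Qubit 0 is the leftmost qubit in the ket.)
0.3015i|011⟩ + 0.7643i|100⟩ - 0.57|101⟩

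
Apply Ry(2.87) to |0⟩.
0.1354|0⟩ + 0.9908|1⟩

Ry(2.87) = [[cos(θ/2), −sin(θ/2)], [sin(θ/2), cos(θ/2)]]; θ = 2.87, cos(θ/2) ≈ 0.135379, sin(θ/2) ≈ 0.990794.
With a = amp(|0⟩) = 1 and b = amp(|1⟩) = 0:
new amp(|0⟩) = (0.135379)·a + (-0.990794)·b = 0.1354
new amp(|1⟩) = (0.990794)·a + (0.135379)·b = 0.9908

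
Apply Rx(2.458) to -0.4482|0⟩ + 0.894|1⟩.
(-0.1502 - 0.8423i)|0⟩ + (0.2997 + 0.4223i)|1⟩

Rx(2.458) = [[cos(θ/2), −i·sin(θ/2)], [−i·sin(θ/2), cos(θ/2)]]; θ = 2.458, cos(θ/2) ≈ 0.33518, sin(θ/2) ≈ 0.942154.
With a = amp(|0⟩) = -0.4482 and b = amp(|1⟩) = 0.894:
new amp(|0⟩) = (0.33518)·a + (-0.942154i)·b = (-0.1502 - 0.8423i)
new amp(|1⟩) = (-0.942154i)·a + (0.33518)·b = (0.2997 + 0.4223i)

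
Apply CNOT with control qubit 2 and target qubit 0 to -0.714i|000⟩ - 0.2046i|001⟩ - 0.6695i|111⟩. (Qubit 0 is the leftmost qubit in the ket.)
-0.714i|000⟩ - 0.6695i|011⟩ - 0.2046i|101⟩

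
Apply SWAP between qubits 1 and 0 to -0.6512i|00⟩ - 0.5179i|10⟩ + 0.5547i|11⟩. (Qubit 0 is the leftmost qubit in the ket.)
-0.6512i|00⟩ - 0.5179i|01⟩ + 0.5547i|11⟩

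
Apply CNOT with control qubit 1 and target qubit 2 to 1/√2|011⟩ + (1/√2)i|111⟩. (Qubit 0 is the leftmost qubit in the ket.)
1/√2|010⟩ + (1/√2)i|110⟩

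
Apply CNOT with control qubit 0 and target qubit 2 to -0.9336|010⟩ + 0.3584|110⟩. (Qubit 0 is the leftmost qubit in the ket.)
-0.9336|010⟩ + 0.3584|111⟩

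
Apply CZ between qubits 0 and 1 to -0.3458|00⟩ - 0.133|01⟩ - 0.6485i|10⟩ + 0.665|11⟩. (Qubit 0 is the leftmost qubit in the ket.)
-0.3458|00⟩ - 0.133|01⟩ - 0.6485i|10⟩ - 0.665|11⟩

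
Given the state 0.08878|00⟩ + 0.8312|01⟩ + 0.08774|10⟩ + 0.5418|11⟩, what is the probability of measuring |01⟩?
0.6909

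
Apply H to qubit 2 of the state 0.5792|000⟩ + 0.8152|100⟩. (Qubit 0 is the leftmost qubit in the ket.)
0.4096|000⟩ + 0.4096|001⟩ + 0.5764|100⟩ + 0.5764|101⟩

H on qubit 2 mixes each pair of kets that differ only in qubit 2: amplitudes (a, b) of (|…0…⟩, |…1…⟩) become ((a + b)/√2, (a − b)/√2). Kets absent from the input have amplitude 0.
(|000⟩, |001⟩): (a, b) = (0.5792, 0) → (0.4096, 0.4096)
(|100⟩, |101⟩): (a, b) = (0.8152, 0) → (0.5764, 0.5764)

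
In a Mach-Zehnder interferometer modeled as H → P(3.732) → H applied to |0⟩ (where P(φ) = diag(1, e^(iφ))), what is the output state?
(0.08464 - 0.2783i)|0⟩ + (0.9154 + 0.2783i)|1⟩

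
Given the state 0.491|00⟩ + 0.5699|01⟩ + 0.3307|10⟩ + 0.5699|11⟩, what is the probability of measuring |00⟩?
0.2411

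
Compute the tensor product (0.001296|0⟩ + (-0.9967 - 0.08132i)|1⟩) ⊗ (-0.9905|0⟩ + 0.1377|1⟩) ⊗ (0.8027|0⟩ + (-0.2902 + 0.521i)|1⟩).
-0.00103|000⟩ + (0.0003725 - 0.0006688i)|001⟩ + 0.0001432|010⟩ + (-0.00005179 + 0.00009298i)|011⟩ + (0.7925 + 0.06466i)|100⟩ + (-0.3285 + 0.491i)|101⟩ + (-0.1102 - 0.008988i)|110⟩ + (0.04566 - 0.06826i)|111⟩

amp(|b₁b₂…⟩) = product of the factor amplitudes for bits b₁, b₂, …; only kets whose every factor amplitude is nonzero survive.
|000⟩: (0.001296)(-0.9905)(0.8027) = -0.00103
|001⟩: (0.001296)(-0.9905)(-0.2902 + 0.521i) = (0.0003725 - 0.0006688i)
|010⟩: (0.001296)(0.1377)(0.8027) = 0.0001432
|011⟩: (0.001296)(0.1377)(-0.2902 + 0.521i) = (-0.00005179 + 0.00009298i)
|100⟩: (-0.9967 - 0.08132i)(-0.9905)(0.8027) = (0.7925 + 0.06466i)
|101⟩: (-0.9967 - 0.08132i)(-0.9905)(-0.2902 + 0.521i) = (-0.3285 + 0.491i)
|110⟩: (-0.9967 - 0.08132i)(0.1377)(0.8027) = (-0.1102 - 0.008988i)
|111⟩: (-0.9967 - 0.08132i)(0.1377)(-0.2902 + 0.521i) = (0.04566 - 0.06826i)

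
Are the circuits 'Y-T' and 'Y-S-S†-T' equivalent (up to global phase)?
Yes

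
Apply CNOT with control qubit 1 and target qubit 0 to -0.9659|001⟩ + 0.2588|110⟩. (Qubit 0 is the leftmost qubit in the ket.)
-0.9659|001⟩ + 0.2588|010⟩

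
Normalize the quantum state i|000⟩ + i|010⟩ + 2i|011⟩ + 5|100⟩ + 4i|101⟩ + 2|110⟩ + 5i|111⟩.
0.1147i|000⟩ + 0.1147i|010⟩ + 0.2294i|011⟩ + 0.5735|100⟩ + 0.4588i|101⟩ + 0.2294|110⟩ + 0.5735i|111⟩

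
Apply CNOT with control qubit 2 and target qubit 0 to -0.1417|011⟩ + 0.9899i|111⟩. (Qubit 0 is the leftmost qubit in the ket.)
0.9899i|011⟩ - 0.1417|111⟩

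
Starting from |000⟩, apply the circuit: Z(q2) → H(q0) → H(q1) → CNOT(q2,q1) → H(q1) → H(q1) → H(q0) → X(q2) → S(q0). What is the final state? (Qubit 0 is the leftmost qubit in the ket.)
1/√2|001⟩ + 1/√2|011⟩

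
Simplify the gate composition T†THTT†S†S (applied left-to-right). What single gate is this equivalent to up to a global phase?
H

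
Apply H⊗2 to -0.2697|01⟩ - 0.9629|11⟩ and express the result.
-0.6163|00⟩ + 0.6163|01⟩ + 0.3466|10⟩ - 0.3466|11⟩

H⊗2 gives amp(|y⟩) = (1/2) Σ_x (−1)^(x·y) amp(|x⟩), where x·y is the number of positions in which both x and y have a 1.
|00⟩: (-0.2697 - 0.9629)/2 = -0.6163
|01⟩: (0.2697 + 0.9629)/2 = 0.6163
|10⟩: (-0.2697 + 0.9629)/2 = 0.3466
|11⟩: (0.2697 - 0.9629)/2 = -0.3466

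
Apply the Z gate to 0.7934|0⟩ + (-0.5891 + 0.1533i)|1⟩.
0.7934|0⟩ + (0.5891 - 0.1533i)|1⟩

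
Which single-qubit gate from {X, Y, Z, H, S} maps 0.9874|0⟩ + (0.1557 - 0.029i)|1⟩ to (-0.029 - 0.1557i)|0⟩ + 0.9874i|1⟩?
Y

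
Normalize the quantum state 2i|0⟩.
i|0⟩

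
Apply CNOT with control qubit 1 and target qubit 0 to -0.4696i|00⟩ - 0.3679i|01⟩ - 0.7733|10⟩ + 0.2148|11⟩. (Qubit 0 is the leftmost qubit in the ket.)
-0.4696i|00⟩ + 0.2148|01⟩ - 0.7733|10⟩ - 0.3679i|11⟩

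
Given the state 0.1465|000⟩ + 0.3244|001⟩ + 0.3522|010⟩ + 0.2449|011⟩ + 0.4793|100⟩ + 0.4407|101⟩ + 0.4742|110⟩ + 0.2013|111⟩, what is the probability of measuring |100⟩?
0.2297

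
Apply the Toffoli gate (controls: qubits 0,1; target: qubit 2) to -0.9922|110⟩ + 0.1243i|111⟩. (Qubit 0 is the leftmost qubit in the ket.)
0.1243i|110⟩ - 0.9922|111⟩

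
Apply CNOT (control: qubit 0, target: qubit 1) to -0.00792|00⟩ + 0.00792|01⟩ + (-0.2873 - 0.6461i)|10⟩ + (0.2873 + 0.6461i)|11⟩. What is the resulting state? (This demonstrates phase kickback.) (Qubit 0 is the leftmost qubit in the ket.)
-0.00792|00⟩ + 0.00792|01⟩ + (0.2873 + 0.6461i)|10⟩ + (-0.2873 - 0.6461i)|11⟩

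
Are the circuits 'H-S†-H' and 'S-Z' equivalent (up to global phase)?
No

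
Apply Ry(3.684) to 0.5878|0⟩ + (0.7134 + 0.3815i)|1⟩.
(-0.8448 - 0.3676i)|0⟩ + (0.3752 - 0.1022i)|1⟩

Ry(3.684) = [[cos(θ/2), −sin(θ/2)], [sin(θ/2), cos(θ/2)]]; θ = 3.684, cos(θ/2) ≈ -0.267891, sin(θ/2) ≈ 0.963449.
With a = amp(|0⟩) = 0.5878 and b = amp(|1⟩) = (0.7134 + 0.3815i):
new amp(|0⟩) = (-0.267891)·a + (-0.963449)·b = (-0.8448 - 0.3676i)
new amp(|1⟩) = (0.963449)·a + (-0.267891)·b = (0.3752 - 0.1022i)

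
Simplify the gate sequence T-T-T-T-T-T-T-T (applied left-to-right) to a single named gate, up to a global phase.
I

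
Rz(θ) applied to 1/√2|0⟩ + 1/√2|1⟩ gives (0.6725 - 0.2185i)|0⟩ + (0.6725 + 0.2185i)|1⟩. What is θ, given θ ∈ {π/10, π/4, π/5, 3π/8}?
π/5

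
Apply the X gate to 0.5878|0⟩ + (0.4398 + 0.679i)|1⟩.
(0.4398 + 0.679i)|0⟩ + 0.5878|1⟩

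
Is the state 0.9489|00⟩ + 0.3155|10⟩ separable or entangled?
Separable

Writing the state as a|00⟩ + b|01⟩ + c|10⟩ + d|11⟩, it is a product state iff ad − bc = 0.
Here (a, b, c, d) = (0.9489, 0, 0.3155, 0): ad − bc = (0.9489)(0) − (0)(0.3155) = 0, so the state is separable.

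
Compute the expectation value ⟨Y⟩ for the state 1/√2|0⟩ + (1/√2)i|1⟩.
1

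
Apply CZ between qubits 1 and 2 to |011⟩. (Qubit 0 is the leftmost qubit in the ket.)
-|011⟩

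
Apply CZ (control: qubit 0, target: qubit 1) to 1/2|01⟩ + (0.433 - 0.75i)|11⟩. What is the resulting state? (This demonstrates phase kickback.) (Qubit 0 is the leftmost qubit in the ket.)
1/2|01⟩ + (-0.433 + 0.75i)|11⟩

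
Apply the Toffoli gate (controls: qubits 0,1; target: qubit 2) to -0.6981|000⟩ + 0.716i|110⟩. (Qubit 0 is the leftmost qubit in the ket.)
-0.6981|000⟩ + 0.716i|111⟩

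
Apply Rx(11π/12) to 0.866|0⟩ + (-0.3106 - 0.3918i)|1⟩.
(-0.2754 + 0.3079i)|0⟩ + (-0.04054 - 0.9097i)|1⟩

Rx(11π/12) = [[cos(θ/2), −i·sin(θ/2)], [−i·sin(θ/2), cos(θ/2)]]; θ = 11π/12, cos(θ/2) ≈ 0.130526, sin(θ/2) ≈ 0.991445.
With a = amp(|0⟩) = 0.866 and b = amp(|1⟩) = (-0.3106 - 0.3918i):
new amp(|0⟩) = (0.130526)·a + (-0.991445i)·b = (-0.2754 + 0.3079i)
new amp(|1⟩) = (-0.991445i)·a + (0.130526)·b = (-0.04054 - 0.9097i)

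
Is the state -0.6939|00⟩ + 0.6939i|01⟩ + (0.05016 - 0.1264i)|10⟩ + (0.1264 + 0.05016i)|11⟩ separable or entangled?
Entangled

Writing the state as a|00⟩ + b|01⟩ + c|10⟩ + d|11⟩, it is a product state iff ad − bc = 0.
Here (a, b, c, d) = (-0.6939, 0.6939i, (0.05016 - 0.1264i), (0.1264 + 0.05016i)): ad − bc = (-0.6939)(0.1264 + 0.05016i) − (0.6939i)(0.05016 - 0.1264i) = (-0.1754 - 0.06961i) ≠ 0, so the state is entangled.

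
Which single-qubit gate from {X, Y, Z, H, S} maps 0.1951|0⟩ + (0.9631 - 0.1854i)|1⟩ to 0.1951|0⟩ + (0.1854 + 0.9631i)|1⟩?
S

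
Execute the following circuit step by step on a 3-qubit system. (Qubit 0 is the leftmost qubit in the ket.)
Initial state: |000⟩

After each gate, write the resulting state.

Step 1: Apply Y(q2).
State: i|001⟩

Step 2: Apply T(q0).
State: i|001⟩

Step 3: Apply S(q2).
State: -|001⟩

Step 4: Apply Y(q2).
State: i|000⟩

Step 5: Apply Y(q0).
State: -|100⟩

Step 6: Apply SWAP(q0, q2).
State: -|001⟩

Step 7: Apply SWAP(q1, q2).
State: -|010⟩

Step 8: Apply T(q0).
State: -|010⟩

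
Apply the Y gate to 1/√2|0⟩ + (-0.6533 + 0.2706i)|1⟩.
(0.2706 + 0.6533i)|0⟩ + (1/√2)i|1⟩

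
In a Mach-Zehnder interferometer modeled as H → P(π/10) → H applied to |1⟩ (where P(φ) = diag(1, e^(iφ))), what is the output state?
(0.02447 - 0.1545i)|0⟩ + (0.9755 + 0.1545i)|1⟩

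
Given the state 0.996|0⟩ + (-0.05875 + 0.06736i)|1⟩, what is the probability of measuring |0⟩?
0.992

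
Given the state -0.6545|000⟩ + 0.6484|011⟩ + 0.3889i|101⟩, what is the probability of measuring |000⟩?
0.4284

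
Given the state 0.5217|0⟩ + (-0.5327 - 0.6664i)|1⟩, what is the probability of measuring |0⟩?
0.2722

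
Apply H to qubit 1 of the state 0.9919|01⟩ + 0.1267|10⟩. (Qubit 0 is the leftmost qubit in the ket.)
0.7014|00⟩ - 0.7014|01⟩ + 0.08959|10⟩ + 0.08959|11⟩

H on qubit 1 mixes each pair of kets that differ only in qubit 1: amplitudes (a, b) of (|…0…⟩, |…1…⟩) become ((a + b)/√2, (a − b)/√2). Kets absent from the input have amplitude 0.
(|00⟩, |01⟩): (a, b) = (0, 0.9919) → (0.7014, -0.7014)
(|10⟩, |11⟩): (a, b) = (0.1267, 0) → (0.08959, 0.08959)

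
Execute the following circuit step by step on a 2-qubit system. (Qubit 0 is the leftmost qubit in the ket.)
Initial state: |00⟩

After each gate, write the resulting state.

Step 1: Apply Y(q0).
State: i|10⟩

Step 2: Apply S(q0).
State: -|10⟩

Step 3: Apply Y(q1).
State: -i|11⟩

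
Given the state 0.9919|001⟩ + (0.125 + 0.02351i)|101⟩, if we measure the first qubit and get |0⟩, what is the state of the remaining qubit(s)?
|01⟩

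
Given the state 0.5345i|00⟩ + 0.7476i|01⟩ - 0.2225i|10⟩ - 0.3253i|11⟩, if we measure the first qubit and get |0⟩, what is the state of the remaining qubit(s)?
0.5816i|0⟩ + 0.8135i|1⟩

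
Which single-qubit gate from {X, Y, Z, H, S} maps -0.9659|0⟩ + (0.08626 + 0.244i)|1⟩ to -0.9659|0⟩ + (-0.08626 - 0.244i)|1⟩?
Z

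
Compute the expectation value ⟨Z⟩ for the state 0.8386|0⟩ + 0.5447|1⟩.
0.4066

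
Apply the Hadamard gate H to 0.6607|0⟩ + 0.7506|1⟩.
0.9979|0⟩ - 0.06357|1⟩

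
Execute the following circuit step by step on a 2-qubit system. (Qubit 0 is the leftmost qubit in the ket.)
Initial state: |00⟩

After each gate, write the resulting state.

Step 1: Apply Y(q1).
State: i|01⟩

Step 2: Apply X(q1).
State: i|00⟩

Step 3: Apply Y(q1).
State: -|01⟩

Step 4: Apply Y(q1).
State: i|00⟩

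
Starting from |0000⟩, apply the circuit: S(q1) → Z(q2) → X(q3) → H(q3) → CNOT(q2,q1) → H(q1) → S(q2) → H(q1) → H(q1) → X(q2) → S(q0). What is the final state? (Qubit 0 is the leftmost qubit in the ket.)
1/2|0010⟩ - 1/2|0011⟩ + 1/2|0110⟩ - 1/2|0111⟩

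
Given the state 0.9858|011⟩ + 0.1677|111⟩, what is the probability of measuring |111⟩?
0.02812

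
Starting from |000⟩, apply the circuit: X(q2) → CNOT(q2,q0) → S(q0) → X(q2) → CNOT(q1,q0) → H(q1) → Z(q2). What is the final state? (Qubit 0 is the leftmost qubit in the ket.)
(1/√2)i|100⟩ + (1/√2)i|110⟩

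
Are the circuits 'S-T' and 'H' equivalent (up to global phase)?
No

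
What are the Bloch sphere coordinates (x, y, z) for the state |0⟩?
(0, 0, 1)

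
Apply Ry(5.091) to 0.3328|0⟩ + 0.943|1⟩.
-0.8048|0⟩ - 0.5935|1⟩

Ry(5.091) = [[cos(θ/2), −sin(θ/2)], [sin(θ/2), cos(θ/2)]]; θ = 5.091, cos(θ/2) ≈ -0.827536, sin(θ/2) ≈ 0.561413.
With a = amp(|0⟩) = 0.3328 and b = amp(|1⟩) = 0.943:
new amp(|0⟩) = (-0.827536)·a + (-0.561413)·b = -0.8048
new amp(|1⟩) = (0.561413)·a + (-0.827536)·b = -0.5935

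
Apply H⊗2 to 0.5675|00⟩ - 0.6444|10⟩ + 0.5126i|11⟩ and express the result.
(-0.03845 + 0.2563i)|00⟩ + (-0.03845 - 0.2563i)|01⟩ + (0.606 - 0.2563i)|10⟩ + (0.606 + 0.2563i)|11⟩

H⊗2 gives amp(|y⟩) = (1/2) Σ_x (−1)^(x·y) amp(|x⟩), where x·y is the number of positions in which both x and y have a 1.
|00⟩: (0.5675 - 0.6444 + 0.5126i)/2 = (-0.03845 + 0.2563i)
|01⟩: (0.5675 - 0.6444 - 0.5126i)/2 = (-0.03845 - 0.2563i)
|10⟩: (0.5675 + 0.6444 - 0.5126i)/2 = (0.606 - 0.2563i)
|11⟩: (0.5675 + 0.6444 + 0.5126i)/2 = (0.606 + 0.2563i)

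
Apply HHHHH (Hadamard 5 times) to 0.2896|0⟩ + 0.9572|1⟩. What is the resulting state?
0.8816|0⟩ - 0.4721|1⟩

H² = I, so H^5 = H: a single Hadamard. With (a, b) = (0.2896, 0.9572), H gives ((a + b)/√2, (a − b)/√2) = (0.8816, -0.4721).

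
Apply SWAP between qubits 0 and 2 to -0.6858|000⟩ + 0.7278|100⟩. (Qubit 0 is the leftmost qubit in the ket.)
-0.6858|000⟩ + 0.7278|001⟩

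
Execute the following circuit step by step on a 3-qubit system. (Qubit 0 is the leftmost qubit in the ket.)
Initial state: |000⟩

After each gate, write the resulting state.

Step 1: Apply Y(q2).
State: i|001⟩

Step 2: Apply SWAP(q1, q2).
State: i|010⟩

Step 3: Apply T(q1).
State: (-1/√2 + (1/√2)i)|010⟩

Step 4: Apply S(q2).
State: (-1/√2 + (1/√2)i)|010⟩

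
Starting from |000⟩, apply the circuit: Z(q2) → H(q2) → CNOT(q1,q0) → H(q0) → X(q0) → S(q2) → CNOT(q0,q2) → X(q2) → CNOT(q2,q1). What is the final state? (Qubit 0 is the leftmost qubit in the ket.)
(1/2)i|000⟩ + 1/2|011⟩ + 1/2|100⟩ + (1/2)i|111⟩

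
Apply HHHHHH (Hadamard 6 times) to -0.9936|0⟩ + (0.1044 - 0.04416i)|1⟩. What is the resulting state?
-0.9936|0⟩ + (0.1044 - 0.04416i)|1⟩

H² = I, so an even number of Hadamards cancels: H^6 = I and the state is unchanged.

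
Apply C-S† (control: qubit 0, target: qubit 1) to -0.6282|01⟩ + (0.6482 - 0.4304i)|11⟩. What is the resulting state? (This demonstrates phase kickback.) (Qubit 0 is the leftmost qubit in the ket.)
-0.6282|01⟩ + (-0.4304 - 0.6482i)|11⟩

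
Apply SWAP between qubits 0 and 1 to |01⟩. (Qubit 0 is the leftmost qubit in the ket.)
|10⟩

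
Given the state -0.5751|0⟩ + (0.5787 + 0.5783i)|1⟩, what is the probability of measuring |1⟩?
0.6693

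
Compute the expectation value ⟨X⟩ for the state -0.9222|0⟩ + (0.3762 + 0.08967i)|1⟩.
-0.6939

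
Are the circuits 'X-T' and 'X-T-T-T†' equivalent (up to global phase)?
Yes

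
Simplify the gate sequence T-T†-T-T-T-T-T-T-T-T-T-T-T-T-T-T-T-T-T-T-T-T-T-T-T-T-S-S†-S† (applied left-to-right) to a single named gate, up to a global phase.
S†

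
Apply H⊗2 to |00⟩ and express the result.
1/2|00⟩ + 1/2|01⟩ + 1/2|10⟩ + 1/2|11⟩

H⊗2 gives amp(|y⟩) = (1/2) Σ_x (−1)^(x·y) amp(|x⟩), where x·y is the number of positions in which both x and y have a 1.
|00⟩: (1)/2 = 1/2
|01⟩: (1)/2 = 1/2
|10⟩: (1)/2 = 1/2
|11⟩: (1)/2 = 1/2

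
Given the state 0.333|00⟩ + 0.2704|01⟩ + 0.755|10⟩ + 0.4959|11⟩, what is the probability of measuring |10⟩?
0.57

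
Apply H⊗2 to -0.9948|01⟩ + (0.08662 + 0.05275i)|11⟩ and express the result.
(-0.4541 + 0.02638i)|00⟩ + (0.4541 - 0.02638i)|01⟩ + (-0.5407 - 0.02638i)|10⟩ + (0.5407 + 0.02638i)|11⟩

H⊗2 gives amp(|y⟩) = (1/2) Σ_x (−1)^(x·y) amp(|x⟩), where x·y is the number of positions in which both x and y have a 1.
|00⟩: (-0.9948 + (0.08662 + 0.05275i))/2 = (-0.4541 + 0.02638i)
|01⟩: (0.9948 - (0.08662 + 0.05275i))/2 = (0.4541 - 0.02638i)
|10⟩: (-0.9948 - (0.08662 + 0.05275i))/2 = (-0.5407 - 0.02638i)
|11⟩: (0.9948 + (0.08662 + 0.05275i))/2 = (0.5407 + 0.02638i)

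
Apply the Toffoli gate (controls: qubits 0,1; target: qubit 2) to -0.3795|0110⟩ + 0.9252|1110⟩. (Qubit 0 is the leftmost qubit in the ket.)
-0.3795|0110⟩ + 0.9252|1100⟩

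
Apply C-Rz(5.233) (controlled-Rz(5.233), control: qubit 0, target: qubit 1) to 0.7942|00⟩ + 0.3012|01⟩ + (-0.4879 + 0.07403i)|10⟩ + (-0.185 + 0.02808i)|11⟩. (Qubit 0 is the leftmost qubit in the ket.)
0.7942|00⟩ + 0.3012|01⟩ + (0.4593 + 0.1805i)|10⟩ + (0.146 - 0.117i)|11⟩

C-Rz(5.233) leaves the control-|0⟩ kets |00⟩, |01⟩ unchanged and applies Rz(5.233) to qubit 1 on the control-|1⟩ pair (|10⟩, |11⟩).
Rz(5.233) = [[e^(−iθ/2), 0], [0, e^(iθ/2)]] with e^(±iθ/2) = cos(θ/2) ± i·sin(θ/2); θ = 5.233, cos(θ/2) ≈ -0.865277, sin(θ/2) ≈ 0.501293.
With a = amp(|10⟩) = (-0.4879 + 0.07403i) and b = amp(|11⟩) = (-0.185 + 0.02808i):
new amp(|10⟩) = (-0.865277 - 0.501293i)·a = (0.4593 + 0.1805i)
new amp(|11⟩) = (-0.865277 + 0.501293i)·b = (0.146 - 0.117i)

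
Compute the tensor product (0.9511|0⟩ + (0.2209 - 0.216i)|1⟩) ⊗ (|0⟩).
0.9511|00⟩ + (0.2209 - 0.216i)|10⟩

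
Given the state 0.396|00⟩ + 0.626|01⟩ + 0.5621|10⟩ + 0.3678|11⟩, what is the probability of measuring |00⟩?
0.1568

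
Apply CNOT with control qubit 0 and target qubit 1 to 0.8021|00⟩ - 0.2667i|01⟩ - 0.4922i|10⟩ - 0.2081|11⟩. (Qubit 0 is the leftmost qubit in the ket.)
0.8021|00⟩ - 0.2667i|01⟩ - 0.2081|10⟩ - 0.4922i|11⟩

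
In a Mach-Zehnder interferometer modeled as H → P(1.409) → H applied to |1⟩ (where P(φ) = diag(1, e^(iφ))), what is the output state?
(0.4195 - 0.4935i)|0⟩ + (0.5805 + 0.4935i)|1⟩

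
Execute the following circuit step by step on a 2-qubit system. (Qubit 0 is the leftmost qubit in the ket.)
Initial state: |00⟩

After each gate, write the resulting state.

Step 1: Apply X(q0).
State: |10⟩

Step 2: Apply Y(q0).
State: -i|00⟩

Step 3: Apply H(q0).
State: -(1/√2)i|00⟩ - (1/√2)i|10⟩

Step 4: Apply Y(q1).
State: 1/√2|01⟩ + 1/√2|11⟩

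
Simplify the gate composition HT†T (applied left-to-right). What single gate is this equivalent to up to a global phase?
H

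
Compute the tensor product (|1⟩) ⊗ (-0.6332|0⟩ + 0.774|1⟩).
-0.6332|10⟩ + 0.774|11⟩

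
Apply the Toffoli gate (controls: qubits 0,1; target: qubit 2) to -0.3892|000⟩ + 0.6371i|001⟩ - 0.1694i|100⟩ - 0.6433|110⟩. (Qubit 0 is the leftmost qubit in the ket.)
-0.3892|000⟩ + 0.6371i|001⟩ - 0.1694i|100⟩ - 0.6433|111⟩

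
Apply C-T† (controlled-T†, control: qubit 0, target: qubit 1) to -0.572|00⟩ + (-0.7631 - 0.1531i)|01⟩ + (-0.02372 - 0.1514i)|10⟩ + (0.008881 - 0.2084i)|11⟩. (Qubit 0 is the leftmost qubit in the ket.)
-0.572|00⟩ + (-0.7631 - 0.1531i)|01⟩ + (-0.02372 - 0.1514i)|10⟩ + (-0.1411 - 0.1536i)|11⟩

C-T† leaves the control-|0⟩ kets |00⟩, |01⟩ unchanged and applies T† to qubit 1 on the control-|1⟩ pair (|10⟩, |11⟩).
T† = [[1, 0], [0, (1/√2 - (1/√2)i)]].
With a = amp(|10⟩) = (-0.02372 - 0.1514i) and b = amp(|11⟩) = (0.008881 - 0.2084i):
new amp(|10⟩) = (1)·a = (-0.02372 - 0.1514i)
new amp(|11⟩) = (1/√2 - (1/√2)i)·b = (-0.1411 - 0.1536i)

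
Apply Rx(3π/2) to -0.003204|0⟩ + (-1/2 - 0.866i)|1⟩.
(-0.6101 + (1/√8)i)|0⟩ + (1/√8 + 0.6146i)|1⟩

Rx(3π/2) = [[cos(θ/2), −i·sin(θ/2)], [−i·sin(θ/2), cos(θ/2)]]; θ = 3π/2, cos(θ/2) ≈ -0.707107, sin(θ/2) ≈ 0.707107.
With a = amp(|0⟩) = -0.003204 and b = amp(|1⟩) = (-1/2 - 0.866i):
new amp(|0⟩) = (-0.707107)·a + (-0.707107i)·b = (-0.6101 + (1/√8)i)
new amp(|1⟩) = (-0.707107i)·a + (-0.707107)·b = (1/√8 + 0.6146i)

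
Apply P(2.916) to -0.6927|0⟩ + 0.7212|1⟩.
-0.6927|0⟩ + (-0.7029 + 0.1613i)|1⟩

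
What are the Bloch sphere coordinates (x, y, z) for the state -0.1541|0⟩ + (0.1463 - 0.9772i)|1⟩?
(-0.04509, 0.3012, -0.9526)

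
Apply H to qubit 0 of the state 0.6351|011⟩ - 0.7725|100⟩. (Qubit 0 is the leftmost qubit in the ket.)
-0.5462|000⟩ + 0.4491|011⟩ + 0.5462|100⟩ + 0.4491|111⟩

H on qubit 0 mixes each pair of kets that differ only in qubit 0: amplitudes (a, b) of (|…0…⟩, |…1…⟩) become ((a + b)/√2, (a − b)/√2). Kets absent from the input have amplitude 0.
(|000⟩, |100⟩): (a, b) = (0, -0.7725) → (-0.5462, 0.5462)
(|011⟩, |111⟩): (a, b) = (0.6351, 0) → (0.4491, 0.4491)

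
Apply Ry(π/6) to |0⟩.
0.9659|0⟩ + 0.2588|1⟩

Ry(π/6) = [[cos(θ/2), −sin(θ/2)], [sin(θ/2), cos(θ/2)]]; θ = π/6, cos(θ/2) ≈ 0.965926, sin(θ/2) ≈ 0.258819.
With a = amp(|0⟩) = 1 and b = amp(|1⟩) = 0:
new amp(|0⟩) = (0.965926)·a + (-0.258819)·b = 0.9659
new amp(|1⟩) = (0.258819)·a + (0.965926)·b = 0.2588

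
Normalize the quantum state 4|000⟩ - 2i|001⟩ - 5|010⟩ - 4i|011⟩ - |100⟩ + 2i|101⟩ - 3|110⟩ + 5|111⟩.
0.4|000⟩ - 0.2i|001⟩ - 1/2|010⟩ - 0.4i|011⟩ - 0.1|100⟩ + 0.2i|101⟩ - 0.3|110⟩ + 1/2|111⟩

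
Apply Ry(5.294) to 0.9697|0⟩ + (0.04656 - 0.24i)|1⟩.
(-0.8756 + 0.1139i)|0⟩ + (0.4193 + 0.2112i)|1⟩

Ry(5.294) = [[cos(θ/2), −sin(θ/2)], [sin(θ/2), cos(θ/2)]]; θ = 5.294, cos(θ/2) ≈ -0.880162, sin(θ/2) ≈ 0.474673.
With a = amp(|0⟩) = 0.9697 and b = amp(|1⟩) = (0.04656 - 0.24i):
new amp(|0⟩) = (-0.880162)·a + (-0.474673)·b = (-0.8756 + 0.1139i)
new amp(|1⟩) = (0.474673)·a + (-0.880162)·b = (0.4193 + 0.2112i)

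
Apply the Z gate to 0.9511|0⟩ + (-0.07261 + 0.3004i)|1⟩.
0.9511|0⟩ + (0.07261 - 0.3004i)|1⟩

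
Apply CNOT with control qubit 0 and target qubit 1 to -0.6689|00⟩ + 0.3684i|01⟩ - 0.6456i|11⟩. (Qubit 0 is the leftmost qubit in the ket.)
-0.6689|00⟩ + 0.3684i|01⟩ - 0.6456i|10⟩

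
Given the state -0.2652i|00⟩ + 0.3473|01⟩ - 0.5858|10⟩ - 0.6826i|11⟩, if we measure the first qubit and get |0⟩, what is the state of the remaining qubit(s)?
-0.6069i|0⟩ + 0.7948|1⟩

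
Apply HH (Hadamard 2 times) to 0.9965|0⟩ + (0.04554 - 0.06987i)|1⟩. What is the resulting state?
0.9965|0⟩ + (0.04554 - 0.06987i)|1⟩

H² = I, so an even number of Hadamards cancels: H^2 = I and the state is unchanged.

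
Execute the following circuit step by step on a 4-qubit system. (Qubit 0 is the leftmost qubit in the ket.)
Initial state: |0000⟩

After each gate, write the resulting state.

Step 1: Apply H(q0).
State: 1/√2|0000⟩ + 1/√2|1000⟩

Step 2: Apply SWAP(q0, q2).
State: 1/√2|0000⟩ + 1/√2|0010⟩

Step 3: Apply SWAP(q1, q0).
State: 1/√2|0000⟩ + 1/√2|0010⟩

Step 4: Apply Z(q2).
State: 1/√2|0000⟩ - 1/√2|0010⟩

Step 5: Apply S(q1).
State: 1/√2|0000⟩ - 1/√2|0010⟩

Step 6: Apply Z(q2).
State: 1/√2|0000⟩ + 1/√2|0010⟩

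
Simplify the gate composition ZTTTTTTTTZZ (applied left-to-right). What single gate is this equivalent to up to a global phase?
Z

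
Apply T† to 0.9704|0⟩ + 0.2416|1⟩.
0.9704|0⟩ + (0.1708 - 0.1708i)|1⟩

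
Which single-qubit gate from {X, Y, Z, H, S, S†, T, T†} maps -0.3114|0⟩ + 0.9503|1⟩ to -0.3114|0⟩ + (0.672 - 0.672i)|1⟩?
T†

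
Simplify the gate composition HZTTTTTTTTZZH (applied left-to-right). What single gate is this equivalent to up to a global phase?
X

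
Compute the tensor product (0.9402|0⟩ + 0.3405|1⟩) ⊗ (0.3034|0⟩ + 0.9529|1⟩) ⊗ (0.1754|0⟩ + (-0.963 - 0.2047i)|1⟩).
0.05003|000⟩ + (-0.2747 - 0.05839i)|001⟩ + 0.1571|010⟩ + (-0.8628 - 0.1834i)|011⟩ + 0.01812|100⟩ + (-0.09949 - 0.02115i)|101⟩ + 0.05691|110⟩ + (-0.3125 - 0.06642i)|111⟩

amp(|b₁b₂…⟩) = product of the factor amplitudes for bits b₁, b₂, …; only kets whose every factor amplitude is nonzero survive.
|000⟩: (0.9402)(0.3034)(0.1754) = 0.05003
|001⟩: (0.9402)(0.3034)(-0.963 - 0.2047i) = (-0.2747 - 0.05839i)
|010⟩: (0.9402)(0.9529)(0.1754) = 0.1571
|011⟩: (0.9402)(0.9529)(-0.963 - 0.2047i) = (-0.8628 - 0.1834i)
|100⟩: (0.3405)(0.3034)(0.1754) = 0.01812
|101⟩: (0.3405)(0.3034)(-0.963 - 0.2047i) = (-0.09949 - 0.02115i)
|110⟩: (0.3405)(0.9529)(0.1754) = 0.05691
|111⟩: (0.3405)(0.9529)(-0.963 - 0.2047i) = (-0.3125 - 0.06642i)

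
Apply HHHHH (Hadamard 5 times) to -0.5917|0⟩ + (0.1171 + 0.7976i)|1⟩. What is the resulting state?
(-0.3356 + 0.564i)|0⟩ + (-0.5012 - 0.564i)|1⟩

H² = I, so H^5 = H: a single Hadamard. With (a, b) = (-0.5917, (0.1171 + 0.7976i)), H gives ((a + b)/√2, (a − b)/√2) = ((-0.3356 + 0.564i), (-0.5012 - 0.564i)).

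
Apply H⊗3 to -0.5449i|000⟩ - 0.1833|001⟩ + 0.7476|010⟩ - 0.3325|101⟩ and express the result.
(0.08195 - 0.1927i)|000⟩ + (0.4467 - 0.1927i)|001⟩ + (-0.4467 - 0.1927i)|010⟩ + (-0.08195 - 0.1927i)|011⟩ + (0.3171 - 0.1927i)|100⟩ + (0.2116 - 0.1927i)|101⟩ + (-0.2116 - 0.1927i)|110⟩ + (-0.3171 - 0.1927i)|111⟩

H⊗3 gives amp(|y⟩) = (1/2√2) Σ_x (−1)^(x·y) amp(|x⟩), where x·y is the number of positions in which both x and y have a 1.
|000⟩: (-0.5449i - 0.1833 + 0.7476 - 0.3325)/(2√2) = (0.08195 - 0.1927i)
|001⟩: (-0.5449i + 0.1833 + 0.7476 + 0.3325)/(2√2) = (0.4467 - 0.1927i)
|010⟩: (-0.5449i - 0.1833 - 0.7476 - 0.3325)/(2√2) = (-0.4467 - 0.1927i)
|011⟩: (-0.5449i + 0.1833 - 0.7476 + 0.3325)/(2√2) = (-0.08195 - 0.1927i)
|100⟩: (-0.5449i - 0.1833 + 0.7476 + 0.3325)/(2√2) = (0.3171 - 0.1927i)
|101⟩: (-0.5449i + 0.1833 + 0.7476 - 0.3325)/(2√2) = (0.2116 - 0.1927i)
|110⟩: (-0.5449i - 0.1833 - 0.7476 + 0.3325)/(2√2) = (-0.2116 - 0.1927i)
|111⟩: (-0.5449i + 0.1833 - 0.7476 - 0.3325)/(2√2) = (-0.3171 - 0.1927i)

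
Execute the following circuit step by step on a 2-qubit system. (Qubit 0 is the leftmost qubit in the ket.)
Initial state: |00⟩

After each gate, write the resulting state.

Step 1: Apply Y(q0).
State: i|10⟩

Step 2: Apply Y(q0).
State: |00⟩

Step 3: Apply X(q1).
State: |01⟩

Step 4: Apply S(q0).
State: |01⟩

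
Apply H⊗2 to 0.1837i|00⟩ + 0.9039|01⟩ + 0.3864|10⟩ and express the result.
(0.6452 + 0.09185i)|00⟩ + (-0.2588 + 0.09185i)|01⟩ + (0.2588 + 0.09185i)|10⟩ + (-0.6452 + 0.09185i)|11⟩

H⊗2 gives amp(|y⟩) = (1/2) Σ_x (−1)^(x·y) amp(|x⟩), where x·y is the number of positions in which both x and y have a 1.
|00⟩: (0.1837i + 0.9039 + 0.3864)/2 = (0.6452 + 0.09185i)
|01⟩: (0.1837i - 0.9039 + 0.3864)/2 = (-0.2588 + 0.09185i)
|10⟩: (0.1837i + 0.9039 - 0.3864)/2 = (0.2588 + 0.09185i)
|11⟩: (0.1837i - 0.9039 - 0.3864)/2 = (-0.6452 + 0.09185i)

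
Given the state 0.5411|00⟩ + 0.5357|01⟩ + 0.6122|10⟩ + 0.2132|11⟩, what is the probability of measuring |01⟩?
0.287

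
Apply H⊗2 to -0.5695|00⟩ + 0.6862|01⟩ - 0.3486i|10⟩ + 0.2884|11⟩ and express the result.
(0.2026 - 0.1743i)|00⟩ + (-0.7721 - 0.1743i)|01⟩ + (-0.08585 + 0.1743i)|10⟩ + (-0.4837 + 0.1743i)|11⟩

H⊗2 gives amp(|y⟩) = (1/2) Σ_x (−1)^(x·y) amp(|x⟩), where x·y is the number of positions in which both x and y have a 1.
|00⟩: (-0.5695 + 0.6862 - 0.3486i + 0.2884)/2 = (0.2026 - 0.1743i)
|01⟩: (-0.5695 - 0.6862 - 0.3486i - 0.2884)/2 = (-0.7721 - 0.1743i)
|10⟩: (-0.5695 + 0.6862 + 0.3486i - 0.2884)/2 = (-0.08585 + 0.1743i)
|11⟩: (-0.5695 - 0.6862 + 0.3486i + 0.2884)/2 = (-0.4837 + 0.1743i)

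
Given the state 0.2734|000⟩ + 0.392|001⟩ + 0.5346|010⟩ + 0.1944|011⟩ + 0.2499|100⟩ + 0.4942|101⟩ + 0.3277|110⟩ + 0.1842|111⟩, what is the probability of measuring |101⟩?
0.2442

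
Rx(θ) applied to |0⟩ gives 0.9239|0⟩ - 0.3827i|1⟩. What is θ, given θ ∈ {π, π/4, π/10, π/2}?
π/4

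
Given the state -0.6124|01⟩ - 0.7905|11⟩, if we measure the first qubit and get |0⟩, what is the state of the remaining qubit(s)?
-|1⟩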